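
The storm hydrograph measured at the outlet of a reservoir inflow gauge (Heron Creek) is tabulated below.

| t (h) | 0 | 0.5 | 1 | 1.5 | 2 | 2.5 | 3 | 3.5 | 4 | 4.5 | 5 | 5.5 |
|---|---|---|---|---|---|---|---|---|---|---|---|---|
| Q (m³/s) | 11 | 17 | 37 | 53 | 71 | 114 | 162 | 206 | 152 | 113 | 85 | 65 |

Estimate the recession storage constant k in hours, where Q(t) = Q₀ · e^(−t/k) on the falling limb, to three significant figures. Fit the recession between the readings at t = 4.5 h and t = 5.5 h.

On the falling limb, Q drops from 113 to 65 m³/s between t = 4.5 h and t = 5.5 h (Δt = 1 h).
k = −Δt / ln(Q₂/Q₁) = −1 / ln(65/113) = 1.81 h.

k ≈ 1.81 h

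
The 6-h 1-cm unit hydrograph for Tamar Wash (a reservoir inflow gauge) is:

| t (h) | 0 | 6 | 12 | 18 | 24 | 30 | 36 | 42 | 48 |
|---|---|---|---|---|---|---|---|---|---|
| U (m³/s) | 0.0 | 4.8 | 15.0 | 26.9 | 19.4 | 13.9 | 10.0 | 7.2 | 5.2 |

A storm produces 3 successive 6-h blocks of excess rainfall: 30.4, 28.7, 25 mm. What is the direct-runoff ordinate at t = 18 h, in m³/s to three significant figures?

By discrete convolution, Q_j = Σ (P_i / 10 mm) · U_{j−i}.
At t = 18 h (j=3): Q = (30.4/10)·26.9 + (28.7/10)·15.0 + (25/10)·4.8 = 137 m³/s.

Q ≈ 137 m³/s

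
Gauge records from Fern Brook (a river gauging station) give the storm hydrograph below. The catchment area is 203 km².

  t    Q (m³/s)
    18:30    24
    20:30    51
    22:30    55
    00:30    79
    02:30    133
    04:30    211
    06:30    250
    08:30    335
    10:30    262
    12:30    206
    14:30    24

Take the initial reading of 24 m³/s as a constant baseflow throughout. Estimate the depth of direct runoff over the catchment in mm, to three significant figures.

d ≈ 48.4 mm

Direct runoff: 0.0, 27.0, 31.0, 55.0, 109.0, 187.0, 226.0, 311.0, 238.0, 182.0, 0.0 m³/s; ΣQ_DR = 1366 m³/s.
V = ΣQ_DR · Δt = 1366 × 7200 s = 9.835 × 10^6 m³.
Over A = 203 km², depth = V / A = 48.4 mm.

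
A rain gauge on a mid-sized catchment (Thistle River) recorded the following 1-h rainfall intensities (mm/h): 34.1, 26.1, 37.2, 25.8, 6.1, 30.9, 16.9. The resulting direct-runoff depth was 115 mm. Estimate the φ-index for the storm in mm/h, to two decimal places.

Only the 6 blocks with intensity above φ contribute runoff: 34.1, 26.1, 37.2, 25.8, 30.9, 16.9 mm/h.
Σ(I−φ)·Δt = d  ⇒  (34.1+26.1+37.2+25.8+30.9+16.9 − 6φ)·1 = 115
φ = (171.0 − 115/1) / 6 = 9.33 mm/h.

φ ≈ 9.33 mm/h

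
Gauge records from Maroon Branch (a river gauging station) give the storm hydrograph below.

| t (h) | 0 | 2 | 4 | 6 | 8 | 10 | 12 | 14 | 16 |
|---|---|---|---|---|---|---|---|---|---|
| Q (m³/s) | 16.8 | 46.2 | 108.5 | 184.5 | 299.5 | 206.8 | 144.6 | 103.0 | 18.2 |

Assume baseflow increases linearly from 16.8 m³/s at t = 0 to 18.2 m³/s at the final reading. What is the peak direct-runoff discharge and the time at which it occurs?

Subtracting baseflow gives direct-runoff ordinates: 0.00, 29.23, 91.35, 167.18, 282.00, 189.12, 126.75, 84.97, 0.00 m³/s.
The maximum is 282.00 m³/s, occurring at the reading for t = 8 h.

Q_p = 282.00 m³/s at t = 8 h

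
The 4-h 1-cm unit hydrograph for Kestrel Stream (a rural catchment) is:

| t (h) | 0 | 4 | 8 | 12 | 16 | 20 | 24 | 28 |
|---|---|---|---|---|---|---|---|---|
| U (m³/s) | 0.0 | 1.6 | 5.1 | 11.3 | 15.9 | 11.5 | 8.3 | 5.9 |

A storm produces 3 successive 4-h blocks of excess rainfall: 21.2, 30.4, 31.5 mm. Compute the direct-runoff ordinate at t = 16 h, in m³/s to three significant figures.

By discrete convolution, Q_j = Σ (P_i / 10 mm) · U_{j−i}.
At t = 16 h (j=4): Q = (21.2/10)·15.9 + (30.4/10)·11.3 + (31.5/10)·5.1 = 84.1 m³/s.

Q ≈ 84.1 m³/s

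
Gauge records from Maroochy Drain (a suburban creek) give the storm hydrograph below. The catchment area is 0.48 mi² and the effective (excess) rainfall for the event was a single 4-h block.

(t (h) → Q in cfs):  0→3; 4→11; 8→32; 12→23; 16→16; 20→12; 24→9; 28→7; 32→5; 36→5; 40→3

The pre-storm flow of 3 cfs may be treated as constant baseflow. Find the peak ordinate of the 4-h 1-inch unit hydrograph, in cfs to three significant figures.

Direct runoff: 0.0, 8.0, 29.0, 20.0, 13.0, 9.0, 6.0, 4.0, 2.0, 2.0, 0.0 cfs; ΣQ_DR = 93.00 cfs, peak = 29.0 cfs.
Runoff depth d = ΣQ_DR·Δt / A = 93.00 × 14400 / (0.48 mi²) = 1.201 in.
The 1-inch UH is the DRH scaled by (1 in)/d, so U_p = 29.0 × 1/1.201 = 24.1 cfs.

U_p ≈ 24.1 cfs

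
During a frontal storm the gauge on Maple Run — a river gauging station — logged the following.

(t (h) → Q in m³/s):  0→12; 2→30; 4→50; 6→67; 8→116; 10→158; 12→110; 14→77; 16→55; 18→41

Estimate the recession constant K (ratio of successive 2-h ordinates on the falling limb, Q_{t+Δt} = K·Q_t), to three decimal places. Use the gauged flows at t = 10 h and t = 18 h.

K ≈ 0.714

Using the recession-limb readings at t = 10 h and t = 18 h: Q falls from 158 to 41 m³/s over 4 intervals.
K = (Q₂/Q₁)^(1/4) = (41/158)^(1/4) = 0.714.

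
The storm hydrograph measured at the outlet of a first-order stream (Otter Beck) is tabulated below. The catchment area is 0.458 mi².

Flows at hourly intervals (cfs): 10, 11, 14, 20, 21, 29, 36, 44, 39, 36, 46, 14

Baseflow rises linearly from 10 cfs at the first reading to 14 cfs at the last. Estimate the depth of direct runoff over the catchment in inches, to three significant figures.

Direct runoff: 0.00, 0.64, 3.27, 8.91, 9.55, 17.18, 23.82, 31.45, 26.09, 22.73, 32.36, 0.00 cfs; ΣQ_DR = 176.0 cfs.
V = ΣQ_DR · Δt = 176.0 × 3600 s = 6.336 × 10^5 ft³.
Over A = 0.458 mi², depth = V / A = 0.595 in.

d ≈ 0.595 in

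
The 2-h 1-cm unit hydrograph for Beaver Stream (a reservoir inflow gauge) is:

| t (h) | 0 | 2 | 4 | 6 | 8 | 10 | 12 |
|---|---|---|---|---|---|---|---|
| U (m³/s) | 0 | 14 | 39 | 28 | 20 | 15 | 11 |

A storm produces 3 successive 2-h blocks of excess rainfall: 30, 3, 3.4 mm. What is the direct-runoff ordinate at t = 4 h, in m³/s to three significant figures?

Q ≈ 121 m³/s

By discrete convolution, Q_j = Σ (P_i / 10 mm) · U_{j−i}.
At t = 4 h (j=2): Q = (30/10)·39 + (3/10)·14 + (3.4/10)·0 = 121 m³/s.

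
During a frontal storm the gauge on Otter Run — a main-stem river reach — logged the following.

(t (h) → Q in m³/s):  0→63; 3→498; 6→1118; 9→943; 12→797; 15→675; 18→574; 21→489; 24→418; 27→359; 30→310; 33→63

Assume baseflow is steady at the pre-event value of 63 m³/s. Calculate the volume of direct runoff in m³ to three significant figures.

Direct-runoff ordinates (Q − Q_b): 0.0, 435.0, 1055.0, 880.0, 734.0, 612.0, 511.0, 426.0, 355.0, 296.0, 247.0, 0.0 m³/s.
ΣQ_DR = 5551 m³/s.
With Δt = 3 h = 10800 s, V = ΣQ_DR · Δt = 5551 × 10800 = 6.00 × 10^7 m³.

V ≈ 6.00 × 10^7 m³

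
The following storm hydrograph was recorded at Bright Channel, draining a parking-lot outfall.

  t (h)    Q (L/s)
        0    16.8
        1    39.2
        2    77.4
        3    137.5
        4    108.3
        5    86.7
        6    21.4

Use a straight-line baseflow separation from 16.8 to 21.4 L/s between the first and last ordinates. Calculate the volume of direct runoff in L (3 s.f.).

V ≈ 1.27 × 10^6 L

Direct-runoff ordinates (Q − Q_b): 0.00, 21.63, 59.07, 118.40, 88.43, 66.07, 0.00 L/s.
ΣQ_DR = 353.6 L/s.
With Δt = 1 h = 3600 s, V = ΣQ_DR · Δt = 353.6 × 3600 = 1.27 × 10^6 L.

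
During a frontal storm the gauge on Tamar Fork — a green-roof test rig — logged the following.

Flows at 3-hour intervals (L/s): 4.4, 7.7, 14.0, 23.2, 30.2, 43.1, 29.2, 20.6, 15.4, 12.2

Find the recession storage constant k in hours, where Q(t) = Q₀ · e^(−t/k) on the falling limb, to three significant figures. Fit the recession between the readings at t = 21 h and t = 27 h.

On the falling limb, Q drops from 20.6 to 12.2 L/s between t = 21 h and t = 27 h (Δt = 6 h).
k = −Δt / ln(Q₂/Q₁) = −6 / ln(12.2/20.6) = 11.5 h.

k ≈ 11.5 h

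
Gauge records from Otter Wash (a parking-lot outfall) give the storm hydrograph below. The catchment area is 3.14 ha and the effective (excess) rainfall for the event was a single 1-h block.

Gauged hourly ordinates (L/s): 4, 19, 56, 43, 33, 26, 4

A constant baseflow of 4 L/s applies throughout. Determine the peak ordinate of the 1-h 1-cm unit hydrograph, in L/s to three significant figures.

Direct runoff: 0.0, 15.0, 52.0, 39.0, 29.0, 22.0, 0.0 L/s; ΣQ_DR = 157.0 L/s, peak = 52.0 L/s.
Runoff depth d = ΣQ_DR·Δt / A = 157.0 × 3600 / (3.14 ha) = 18.00 mm.
The 1-cm UH is the DRH scaled by (10 mm)/d, so U_p = 52.0 × 10/18.00 = 28.9 L/s.

U_p ≈ 28.9 L/s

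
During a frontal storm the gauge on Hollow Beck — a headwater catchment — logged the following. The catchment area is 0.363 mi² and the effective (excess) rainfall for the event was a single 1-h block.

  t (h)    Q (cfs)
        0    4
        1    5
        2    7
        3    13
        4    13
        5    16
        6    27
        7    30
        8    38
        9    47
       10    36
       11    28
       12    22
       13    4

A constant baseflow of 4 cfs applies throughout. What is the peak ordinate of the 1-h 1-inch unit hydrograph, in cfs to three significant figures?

Direct runoff: 0.0, 1.0, 3.0, 9.0, 9.0, 12.0, 23.0, 26.0, 34.0, 43.0, 32.0, 24.0, 18.0, 0.0 cfs; ΣQ_DR = 234.0 cfs, peak = 43.0 cfs.
Runoff depth d = ΣQ_DR·Δt / A = 234.0 × 3600 / (0.363 mi²) = 0.9989 in.
The 1-inch UH is the DRH scaled by (1 in)/d, so U_p = 43.0 × 1/0.9989 = 43.0 cfs.

U_p ≈ 43.0 cfs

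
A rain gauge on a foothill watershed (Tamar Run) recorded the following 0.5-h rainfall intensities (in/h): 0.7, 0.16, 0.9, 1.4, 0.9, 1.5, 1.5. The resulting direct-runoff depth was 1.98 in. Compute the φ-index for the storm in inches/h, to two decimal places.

Only the 6 blocks with intensity above φ contribute runoff: 0.7, 0.9, 1.4, 0.9, 1.5, 1.5 in/h.
Σ(I−φ)·Δt = d  ⇒  (0.7+0.9+1.4+0.9+1.5+1.5 − 6φ)·0.5 = 1.98
φ = (6.900 − 1.98/0.5) / 6 = 0.49 in/h.

φ ≈ 0.49 in/h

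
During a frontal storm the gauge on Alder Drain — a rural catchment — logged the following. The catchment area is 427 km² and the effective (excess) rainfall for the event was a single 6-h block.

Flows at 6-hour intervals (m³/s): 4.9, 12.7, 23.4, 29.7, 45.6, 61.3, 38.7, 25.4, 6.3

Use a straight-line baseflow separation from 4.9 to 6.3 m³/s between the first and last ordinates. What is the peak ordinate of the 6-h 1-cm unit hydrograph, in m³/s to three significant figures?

U_p ≈ 55.5 m³/s

Direct runoff: 0.00, 7.62, 18.15, 24.27, 40.00, 55.52, 32.75, 19.27, 0.00 m³/s; ΣQ_DR = 197.6 m³/s, peak = 55.52 m³/s.
Runoff depth d = ΣQ_DR·Δt / A = 197.6 × 21600 / (427 km²) = 9.996 mm.
The 1-cm UH is the DRH scaled by (10 mm)/d, so U_p = 55.52 × 10/9.996 = 55.5 m³/s.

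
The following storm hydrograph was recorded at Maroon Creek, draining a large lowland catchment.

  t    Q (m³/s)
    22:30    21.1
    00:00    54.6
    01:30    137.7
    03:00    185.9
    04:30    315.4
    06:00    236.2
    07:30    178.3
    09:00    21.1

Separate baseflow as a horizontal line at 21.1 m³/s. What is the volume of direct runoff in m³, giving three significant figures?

Direct-runoff ordinates (Q − Q_b): 0.0, 33.5, 116.6, 164.8, 294.3, 215.1, 157.2, 0.0 m³/s.
ΣQ_DR = 981.5 m³/s.
With Δt = 1.5 h = 5400 s, V = ΣQ_DR · Δt = 981.5 × 5400 = 5.30 × 10^6 m³.

V ≈ 5.30 × 10^6 m³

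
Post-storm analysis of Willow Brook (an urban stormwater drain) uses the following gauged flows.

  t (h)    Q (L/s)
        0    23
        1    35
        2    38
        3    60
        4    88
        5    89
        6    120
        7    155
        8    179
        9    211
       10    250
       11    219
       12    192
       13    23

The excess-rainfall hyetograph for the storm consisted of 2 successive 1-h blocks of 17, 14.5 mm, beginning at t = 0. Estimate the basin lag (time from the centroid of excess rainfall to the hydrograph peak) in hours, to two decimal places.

t_L ≈ 9.04 h

Centroid of excess rainfall: t_c = Σ P_i·t̄_i / ΣP_i = 0.9603 h (block centres at 0.5, 1.5 h).
Hydrograph peak occurs at t = 10 h, so basin lag t_L = 10 − 0.9603 = 9.04 h.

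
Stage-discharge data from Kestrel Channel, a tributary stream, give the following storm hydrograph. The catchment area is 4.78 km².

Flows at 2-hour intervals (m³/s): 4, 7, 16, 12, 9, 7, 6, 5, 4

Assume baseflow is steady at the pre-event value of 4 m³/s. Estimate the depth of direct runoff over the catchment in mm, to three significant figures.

d ≈ 51.2 mm

Direct runoff: 0.0, 3.0, 12.0, 8.0, 5.0, 3.0, 2.0, 1.0, 0.0 m³/s; ΣQ_DR = 34.00 m³/s.
V = ΣQ_DR · Δt = 34.00 × 7200 s = 2.448 × 10^5 m³.
Over A = 4.78 km², depth = V / A = 51.2 mm.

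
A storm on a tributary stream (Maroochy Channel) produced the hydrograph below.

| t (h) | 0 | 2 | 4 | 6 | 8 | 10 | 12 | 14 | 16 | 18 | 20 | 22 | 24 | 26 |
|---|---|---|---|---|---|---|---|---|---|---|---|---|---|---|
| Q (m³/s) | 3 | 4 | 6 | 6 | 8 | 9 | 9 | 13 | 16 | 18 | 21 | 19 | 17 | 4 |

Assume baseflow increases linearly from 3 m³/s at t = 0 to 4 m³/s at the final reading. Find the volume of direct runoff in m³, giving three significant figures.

V ≈ 7.49 × 10^5 m³

Direct-runoff ordinates (Q − Q_b): 0.00, 0.92, 2.85, 2.77, 4.69, 5.62, 5.54, 9.46, 12.38, 14.31, 17.23, 15.15, 13.08, 0.00 m³/s.
ΣQ_DR = 104.0 m³/s.
With Δt = 2 h = 7200 s, V = ΣQ_DR · Δt = 104.0 × 7200 = 7.49 × 10^5 m³.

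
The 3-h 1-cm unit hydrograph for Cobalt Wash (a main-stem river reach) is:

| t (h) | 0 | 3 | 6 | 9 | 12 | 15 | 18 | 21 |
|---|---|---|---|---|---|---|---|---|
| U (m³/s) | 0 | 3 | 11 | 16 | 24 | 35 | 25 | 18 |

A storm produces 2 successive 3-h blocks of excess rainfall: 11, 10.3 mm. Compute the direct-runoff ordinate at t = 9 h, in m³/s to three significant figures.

By discrete convolution, Q_j = Σ (P_i / 10 mm) · U_{j−i}.
At t = 9 h (j=3): Q = (11/10)·16 + (10.3/10)·11 = 28.9 m³/s.

Q ≈ 28.9 m³/s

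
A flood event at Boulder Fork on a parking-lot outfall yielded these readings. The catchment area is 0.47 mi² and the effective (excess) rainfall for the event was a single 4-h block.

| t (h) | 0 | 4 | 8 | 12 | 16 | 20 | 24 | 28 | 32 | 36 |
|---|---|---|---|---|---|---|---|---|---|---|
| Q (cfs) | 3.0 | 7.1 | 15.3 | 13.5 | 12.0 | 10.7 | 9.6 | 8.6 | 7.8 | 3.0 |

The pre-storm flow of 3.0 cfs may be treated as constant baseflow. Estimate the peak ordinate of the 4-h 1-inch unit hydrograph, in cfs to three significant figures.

Direct runoff: 0.0, 4.1, 12.3, 10.5, 9.0, 7.7, 6.6, 5.6, 4.8, 0.0 cfs; ΣQ_DR = 60.60 cfs, peak = 12.3 cfs.
Runoff depth d = ΣQ_DR·Δt / A = 60.60 × 14400 / (0.47 mi²) = 0.7992 in.
The 1-inch UH is the DRH scaled by (1 in)/d, so U_p = 12.3 × 1/0.7992 = 15.4 cfs.

U_p ≈ 15.4 cfs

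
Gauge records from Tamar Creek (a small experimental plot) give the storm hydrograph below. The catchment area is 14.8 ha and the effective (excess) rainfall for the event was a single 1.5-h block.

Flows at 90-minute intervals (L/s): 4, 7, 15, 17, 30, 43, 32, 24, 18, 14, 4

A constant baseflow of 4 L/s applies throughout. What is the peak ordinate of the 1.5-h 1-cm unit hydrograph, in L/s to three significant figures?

U_p ≈ 65.2 L/s

Direct runoff: 0.0, 3.0, 11.0, 13.0, 26.0, 39.0, 28.0, 20.0, 14.0, 10.0, 0.0 L/s; ΣQ_DR = 164.0 L/s, peak = 39.0 L/s.
Runoff depth d = ΣQ_DR·Δt / A = 164.0 × 5400 / (14.8 ha) = 5.984 mm.
The 1-cm UH is the DRH scaled by (10 mm)/d, so U_p = 39.0 × 10/5.984 = 65.2 L/s.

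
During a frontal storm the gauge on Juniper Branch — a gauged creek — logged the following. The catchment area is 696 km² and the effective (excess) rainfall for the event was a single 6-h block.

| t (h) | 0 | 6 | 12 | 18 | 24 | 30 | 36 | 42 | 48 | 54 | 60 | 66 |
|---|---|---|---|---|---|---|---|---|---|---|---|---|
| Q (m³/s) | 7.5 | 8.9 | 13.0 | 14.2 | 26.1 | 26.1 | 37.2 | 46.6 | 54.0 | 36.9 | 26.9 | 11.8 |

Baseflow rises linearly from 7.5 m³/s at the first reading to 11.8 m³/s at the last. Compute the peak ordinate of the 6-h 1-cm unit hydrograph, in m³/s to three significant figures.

Direct runoff: 0.00, 1.01, 4.72, 5.53, 17.04, 16.65, 27.35, 36.36, 43.37, 25.88, 15.49, 0.00 m³/s; ΣQ_DR = 193.4 m³/s, peak = 43.37 m³/s.
Runoff depth d = ΣQ_DR·Δt / A = 193.4 × 21600 / (696 km²) = 6.002 mm.
The 1-cm UH is the DRH scaled by (10 mm)/d, so U_p = 43.37 × 10/6.002 = 72.3 m³/s.

U_p ≈ 72.3 m³/s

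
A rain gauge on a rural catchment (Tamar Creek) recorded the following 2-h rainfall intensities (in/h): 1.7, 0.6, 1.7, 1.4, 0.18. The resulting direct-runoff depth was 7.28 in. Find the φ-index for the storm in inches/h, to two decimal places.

φ ≈ 0.44 in/h

Only the 4 blocks with intensity above φ contribute runoff: 1.7, 0.6, 1.7, 1.4 in/h.
Σ(I−φ)·Δt = d  ⇒  (1.7+0.6+1.7+1.4 − 4φ)·2 = 7.28
φ = (5.400 − 7.28/2) / 4 = 0.44 in/h.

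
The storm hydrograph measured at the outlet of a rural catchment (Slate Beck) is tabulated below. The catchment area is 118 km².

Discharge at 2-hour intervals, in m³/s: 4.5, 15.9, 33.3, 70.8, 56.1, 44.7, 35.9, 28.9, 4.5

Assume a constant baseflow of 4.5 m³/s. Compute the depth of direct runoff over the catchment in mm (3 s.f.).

d ≈ 15.5 mm

Direct runoff: 0.0, 11.4, 28.8, 66.3, 51.6, 40.2, 31.4, 24.4, 0.0 m³/s; ΣQ_DR = 254.1 m³/s.
V = ΣQ_DR · Δt = 254.1 × 7200 s = 1.830 × 10^6 m³.
Over A = 118 km², depth = V / A = 15.5 mm.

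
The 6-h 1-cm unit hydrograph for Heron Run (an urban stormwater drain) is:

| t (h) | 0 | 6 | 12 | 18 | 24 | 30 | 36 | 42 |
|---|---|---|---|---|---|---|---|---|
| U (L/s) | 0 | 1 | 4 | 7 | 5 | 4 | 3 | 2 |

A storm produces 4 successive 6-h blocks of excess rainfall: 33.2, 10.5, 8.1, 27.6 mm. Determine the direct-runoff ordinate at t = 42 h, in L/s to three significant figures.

Q ≈ 26.8 L/s

By discrete convolution, Q_j = Σ (P_i / 10 mm) · U_{j−i}.
At t = 42 h (j=7): Q = (33.2/10)·2 + (10.5/10)·3 + (8.1/10)·4 + (27.6/10)·5 = 26.8 L/s.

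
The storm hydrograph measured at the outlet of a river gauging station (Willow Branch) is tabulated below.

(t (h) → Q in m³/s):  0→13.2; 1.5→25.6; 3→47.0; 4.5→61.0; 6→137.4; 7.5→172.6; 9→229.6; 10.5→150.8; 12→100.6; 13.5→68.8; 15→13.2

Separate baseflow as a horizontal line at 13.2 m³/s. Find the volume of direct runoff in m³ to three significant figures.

V ≈ 4.72 × 10^6 m³

Direct-runoff ordinates (Q − Q_b): 0.0, 12.4, 33.8, 47.8, 124.2, 159.4, 216.4, 137.6, 87.4, 55.6, 0.0 m³/s.
ΣQ_DR = 874.6 m³/s.
With Δt = 1.5 h = 5400 s, V = ΣQ_DR · Δt = 874.6 × 5400 = 4.72 × 10^6 m³.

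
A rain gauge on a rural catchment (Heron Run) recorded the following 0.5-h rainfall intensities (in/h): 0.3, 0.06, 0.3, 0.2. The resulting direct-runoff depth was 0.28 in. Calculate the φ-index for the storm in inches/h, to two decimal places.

φ ≈ 0.08 in/h

Only the 3 blocks with intensity above φ contribute runoff: 0.3, 0.3, 0.2 in/h.
Σ(I−φ)·Δt = d  ⇒  (0.3+0.3+0.2 − 3φ)·0.5 = 0.28
φ = (0.8000 − 0.28/0.5) / 3 = 0.08 in/h.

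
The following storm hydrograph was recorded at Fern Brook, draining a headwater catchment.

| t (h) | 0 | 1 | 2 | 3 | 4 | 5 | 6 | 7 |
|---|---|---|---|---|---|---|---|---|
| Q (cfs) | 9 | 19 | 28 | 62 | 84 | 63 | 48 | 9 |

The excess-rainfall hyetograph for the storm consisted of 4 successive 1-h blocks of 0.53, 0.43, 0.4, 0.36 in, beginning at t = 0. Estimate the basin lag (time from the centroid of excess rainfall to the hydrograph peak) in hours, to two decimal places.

Centroid of excess rainfall: t_c = Σ P_i·t̄_i / ΣP_i = 1.8430 h (block centres at 0.5, 1.5, 2.5, 3.5 h).
Hydrograph peak occurs at t = 4 h, so basin lag t_L = 4 − 1.8430 = 2.16 h.

t_L ≈ 2.16 h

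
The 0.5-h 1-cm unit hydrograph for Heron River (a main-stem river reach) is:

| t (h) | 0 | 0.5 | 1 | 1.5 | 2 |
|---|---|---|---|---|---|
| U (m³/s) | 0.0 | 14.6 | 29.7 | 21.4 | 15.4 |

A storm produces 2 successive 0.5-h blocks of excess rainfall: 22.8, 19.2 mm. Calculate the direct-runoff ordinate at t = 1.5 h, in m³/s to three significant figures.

Q ≈ 106 m³/s

By discrete convolution, Q_j = Σ (P_i / 10 mm) · U_{j−i}.
At t = 1.5 h (j=3): Q = (22.8/10)·21.4 + (19.2/10)·29.7 = 106 m³/s.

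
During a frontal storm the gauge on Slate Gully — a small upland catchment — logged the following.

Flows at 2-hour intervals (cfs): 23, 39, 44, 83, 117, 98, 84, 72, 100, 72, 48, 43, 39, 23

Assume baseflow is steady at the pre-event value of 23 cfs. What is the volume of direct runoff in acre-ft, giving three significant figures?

V ≈ 93.1 acre-ft

Direct-runoff ordinates (Q − Q_b): 0.0, 16.0, 21.0, 60.0, 94.0, 75.0, 61.0, 49.0, 77.0, 49.0, 25.0, 20.0, 16.0, 0.0 cfs.
ΣQ_DR = 563.0 cfs.
With Δt = 2 h = 7200 s, V = ΣQ_DR · Δt = 563.0 × 7200 = 4.05 × 10^6 ft³ = 93.1 acre-ft.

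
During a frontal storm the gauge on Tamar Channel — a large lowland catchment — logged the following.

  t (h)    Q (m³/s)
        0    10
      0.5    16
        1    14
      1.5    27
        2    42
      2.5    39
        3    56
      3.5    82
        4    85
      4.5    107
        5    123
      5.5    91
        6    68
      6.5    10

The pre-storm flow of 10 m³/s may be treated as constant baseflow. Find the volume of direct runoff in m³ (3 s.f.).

V ≈ 1.13 × 10^6 m³

Direct-runoff ordinates (Q − Q_b): 0.0, 6.0, 4.0, 17.0, 32.0, 29.0, 46.0, 72.0, 75.0, 97.0, 113.0, 81.0, 58.0, 0.0 m³/s.
ΣQ_DR = 630.0 m³/s.
With Δt = 0.5 h = 1800 s, V = ΣQ_DR · Δt = 630.0 × 1800 = 1.13 × 10^6 m³.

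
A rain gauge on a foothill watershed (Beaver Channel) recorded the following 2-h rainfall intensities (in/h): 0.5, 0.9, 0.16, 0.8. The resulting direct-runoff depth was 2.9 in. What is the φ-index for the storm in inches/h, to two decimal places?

Only the 3 blocks with intensity above φ contribute runoff: 0.5, 0.9, 0.8 in/h.
Σ(I−φ)·Δt = d  ⇒  (0.5+0.9+0.8 − 3φ)·2 = 2.9
φ = (2.200 − 2.9/2) / 3 = 0.25 in/h.

φ ≈ 0.25 in/h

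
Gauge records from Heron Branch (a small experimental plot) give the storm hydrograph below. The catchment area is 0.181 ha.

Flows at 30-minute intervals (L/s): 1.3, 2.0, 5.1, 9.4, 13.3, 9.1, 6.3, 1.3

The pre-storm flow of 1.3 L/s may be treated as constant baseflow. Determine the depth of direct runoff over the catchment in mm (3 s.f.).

d ≈ 37.2 mm

Direct runoff: 0.0, 0.7, 3.8, 8.1, 12.0, 7.8, 5.0, 0.0 L/s; ΣQ_DR = 37.40 L/s.
V = ΣQ_DR · Δt = 37.40 × 1800 s = 67320 L.
Over A = 0.181 ha, depth = V / A = 37.2 mm.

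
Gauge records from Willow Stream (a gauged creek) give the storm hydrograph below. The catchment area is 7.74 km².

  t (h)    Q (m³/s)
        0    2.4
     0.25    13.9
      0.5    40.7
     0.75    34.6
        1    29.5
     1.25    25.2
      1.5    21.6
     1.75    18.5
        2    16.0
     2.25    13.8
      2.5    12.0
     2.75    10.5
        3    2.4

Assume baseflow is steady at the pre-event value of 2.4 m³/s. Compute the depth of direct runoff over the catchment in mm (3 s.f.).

d ≈ 24.4 mm

Direct runoff: 0.0, 11.5, 38.3, 32.2, 27.1, 22.8, 19.2, 16.1, 13.6, 11.4, 9.6, 8.1, 0.0 m³/s; ΣQ_DR = 209.9 m³/s.
V = ΣQ_DR · Δt = 209.9 × 900 s = 1.889 × 10^5 m³.
Over A = 7.74 km², depth = V / A = 24.4 mm.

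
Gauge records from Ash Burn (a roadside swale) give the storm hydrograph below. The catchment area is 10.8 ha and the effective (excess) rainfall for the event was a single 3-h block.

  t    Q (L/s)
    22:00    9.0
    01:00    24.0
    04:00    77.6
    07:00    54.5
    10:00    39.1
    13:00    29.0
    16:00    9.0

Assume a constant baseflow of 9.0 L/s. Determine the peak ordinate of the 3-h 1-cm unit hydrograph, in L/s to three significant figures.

U_p ≈ 38.3 L/s

Direct runoff: 0.0, 15.0, 68.6, 45.5, 30.1, 20.0, 0.0 L/s; ΣQ_DR = 179.2 L/s, peak = 68.6 L/s.
Runoff depth d = ΣQ_DR·Δt / A = 179.2 × 10800 / (10.8 ha) = 17.92 mm.
The 1-cm UH is the DRH scaled by (10 mm)/d, so U_p = 68.6 × 10/17.92 = 38.3 L/s.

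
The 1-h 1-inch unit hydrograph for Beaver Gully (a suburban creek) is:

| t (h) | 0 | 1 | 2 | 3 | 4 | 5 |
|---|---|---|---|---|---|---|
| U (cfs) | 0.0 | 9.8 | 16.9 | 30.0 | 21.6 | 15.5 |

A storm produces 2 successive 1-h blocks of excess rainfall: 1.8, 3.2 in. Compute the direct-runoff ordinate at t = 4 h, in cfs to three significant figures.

Q ≈ 135 cfs

By discrete convolution, Q_j = Σ (P_i / 1 in) · U_{j−i}.
At t = 4 h (j=4): Q = (1.8/1)·21.6 + (3.2/1)·30.0 = 135 cfs.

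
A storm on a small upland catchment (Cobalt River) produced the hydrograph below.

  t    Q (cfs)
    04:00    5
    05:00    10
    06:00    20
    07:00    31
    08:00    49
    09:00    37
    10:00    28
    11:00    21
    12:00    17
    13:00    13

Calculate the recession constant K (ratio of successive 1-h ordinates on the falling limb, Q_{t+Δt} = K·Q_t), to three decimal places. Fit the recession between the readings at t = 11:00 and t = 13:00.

K ≈ 0.787

Using the recession-limb readings at t = 11:00 and t = 13:00: Q falls from 21 to 13 cfs over 2 intervals.
K = (Q₂/Q₁)^(1/2) = (13/21)^(1/2) = 0.787.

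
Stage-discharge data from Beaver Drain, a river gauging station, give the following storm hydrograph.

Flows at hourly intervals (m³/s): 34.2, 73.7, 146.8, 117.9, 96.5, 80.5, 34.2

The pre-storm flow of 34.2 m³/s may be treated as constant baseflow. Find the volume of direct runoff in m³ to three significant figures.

V ≈ 1.24 × 10^6 m³

Direct-runoff ordinates (Q − Q_b): 0.0, 39.5, 112.6, 83.7, 62.3, 46.3, 0.0 m³/s.
ΣQ_DR = 344.4 m³/s.
With Δt = 1 h = 3600 s, V = ΣQ_DR · Δt = 344.4 × 3600 = 1.24 × 10^6 m³.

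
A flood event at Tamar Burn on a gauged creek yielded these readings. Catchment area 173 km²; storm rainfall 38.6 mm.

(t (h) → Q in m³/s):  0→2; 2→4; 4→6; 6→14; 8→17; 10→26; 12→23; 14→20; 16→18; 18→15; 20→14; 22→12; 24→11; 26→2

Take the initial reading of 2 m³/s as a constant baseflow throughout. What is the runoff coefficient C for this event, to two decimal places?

C ≈ 0.17

ΣQ_DR = 156.0 m³/s; V = ΣQ_DR·Δt = 1.123 × 10^6 m³.
Runoff depth d = V / A = 6.492 mm.
C = d / P = 6.492 / 38.6 = 0.17.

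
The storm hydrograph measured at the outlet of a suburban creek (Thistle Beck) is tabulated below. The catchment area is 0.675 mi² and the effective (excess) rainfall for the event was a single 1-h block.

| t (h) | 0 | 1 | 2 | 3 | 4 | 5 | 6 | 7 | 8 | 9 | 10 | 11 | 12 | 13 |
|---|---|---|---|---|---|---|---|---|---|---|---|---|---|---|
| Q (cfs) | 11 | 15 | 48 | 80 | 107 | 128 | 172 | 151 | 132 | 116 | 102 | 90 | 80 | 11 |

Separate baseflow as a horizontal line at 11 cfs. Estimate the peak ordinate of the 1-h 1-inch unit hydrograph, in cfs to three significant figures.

U_p ≈ 64.4 cfs

Direct runoff: 0.0, 4.0, 37.0, 69.0, 96.0, 117.0, 161.0, 140.0, 121.0, 105.0, 91.0, 79.0, 69.0, 0.0 cfs; ΣQ_DR = 1089 cfs, peak = 161.0 cfs.
Runoff depth d = ΣQ_DR·Δt / A = 1089 × 3600 / (0.675 mi²) = 2.500 in.
The 1-inch UH is the DRH scaled by (1 in)/d, so U_p = 161.0 × 1/2.500 = 64.4 cfs.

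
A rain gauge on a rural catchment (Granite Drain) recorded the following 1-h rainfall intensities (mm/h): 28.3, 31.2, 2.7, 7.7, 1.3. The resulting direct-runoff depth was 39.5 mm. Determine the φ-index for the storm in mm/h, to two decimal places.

Only the 2 blocks with intensity above φ contribute runoff: 28.3, 31.2 mm/h.
Σ(I−φ)·Δt = d  ⇒  (28.3+31.2 − 2φ)·1 = 39.5
φ = (59.50 − 39.5/1) / 2 = 10.00 mm/h.

φ ≈ 10.00 mm/h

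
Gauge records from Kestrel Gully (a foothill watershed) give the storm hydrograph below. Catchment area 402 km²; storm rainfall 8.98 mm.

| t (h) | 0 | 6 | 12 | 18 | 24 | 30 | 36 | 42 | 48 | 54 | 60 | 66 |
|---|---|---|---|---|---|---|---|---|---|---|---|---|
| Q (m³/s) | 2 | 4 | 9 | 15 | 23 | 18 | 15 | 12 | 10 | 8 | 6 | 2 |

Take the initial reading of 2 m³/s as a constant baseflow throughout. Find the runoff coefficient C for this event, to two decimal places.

C ≈ 0.60

ΣQ_DR = 100.0 m³/s; V = ΣQ_DR·Δt = 2.160 × 10^6 m³.
Runoff depth d = V / A = 5.373 mm.
C = d / P = 5.373 / 8.98 = 0.60.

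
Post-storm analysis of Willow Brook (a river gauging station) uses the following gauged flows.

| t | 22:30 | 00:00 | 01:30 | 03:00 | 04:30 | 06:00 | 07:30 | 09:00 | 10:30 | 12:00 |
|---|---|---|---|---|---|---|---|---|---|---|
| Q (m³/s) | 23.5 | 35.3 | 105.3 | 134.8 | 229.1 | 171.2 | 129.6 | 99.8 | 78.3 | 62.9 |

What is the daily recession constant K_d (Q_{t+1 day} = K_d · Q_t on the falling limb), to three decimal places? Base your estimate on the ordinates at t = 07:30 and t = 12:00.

K_d ≈ 0.021

Between t = 07:30 and t = 12:00 the flow falls from 129.6 to 62.9 m³/s over 3×1.5 h = 4.5 h.
Per-interval ratio K = (62.9/129.6)^(1/3) = 0.7859; K_d = K^(24/1.5) = 0.021.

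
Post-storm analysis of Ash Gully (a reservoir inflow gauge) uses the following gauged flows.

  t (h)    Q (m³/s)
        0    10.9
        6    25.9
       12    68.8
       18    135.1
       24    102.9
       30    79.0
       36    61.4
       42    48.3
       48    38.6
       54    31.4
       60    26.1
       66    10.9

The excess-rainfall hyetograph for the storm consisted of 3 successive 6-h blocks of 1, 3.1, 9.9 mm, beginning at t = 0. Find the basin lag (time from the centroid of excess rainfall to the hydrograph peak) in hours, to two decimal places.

t_L ≈ 5.19 h

Centroid of excess rainfall: t_c = Σ P_i·t̄_i / ΣP_i = 12.8143 h (block centres at 3, 9, 15 h).
Hydrograph peak occurs at t = 18 h, so basin lag t_L = 18 − 12.8143 = 5.19 h.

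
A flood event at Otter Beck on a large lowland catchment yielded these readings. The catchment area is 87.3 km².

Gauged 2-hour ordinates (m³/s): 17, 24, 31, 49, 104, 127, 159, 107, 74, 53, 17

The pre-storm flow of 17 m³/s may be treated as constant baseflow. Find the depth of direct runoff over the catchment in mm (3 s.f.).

Direct runoff: 0.0, 7.0, 14.0, 32.0, 87.0, 110.0, 142.0, 90.0, 57.0, 36.0, 0.0 m³/s; ΣQ_DR = 575.0 m³/s.
V = ΣQ_DR · Δt = 575.0 × 7200 s = 4.140 × 10^6 m³.
Over A = 87.3 km², depth = V / A = 47.4 mm.

d ≈ 47.4 mm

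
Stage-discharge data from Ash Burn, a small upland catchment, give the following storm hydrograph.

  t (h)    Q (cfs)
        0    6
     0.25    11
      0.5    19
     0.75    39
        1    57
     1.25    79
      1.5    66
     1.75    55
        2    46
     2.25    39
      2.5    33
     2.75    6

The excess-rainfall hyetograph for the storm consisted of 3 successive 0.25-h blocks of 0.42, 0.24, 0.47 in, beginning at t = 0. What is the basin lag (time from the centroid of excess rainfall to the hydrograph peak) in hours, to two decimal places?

t_L ≈ 0.86 h

Centroid of excess rainfall: t_c = Σ P_i·t̄_i / ΣP_i = 0.3861 h (block centres at 0.125, 0.375, 0.625 h).
Hydrograph peak occurs at t = 1.25 h, so basin lag t_L = 1.25 − 0.3861 = 0.86 h.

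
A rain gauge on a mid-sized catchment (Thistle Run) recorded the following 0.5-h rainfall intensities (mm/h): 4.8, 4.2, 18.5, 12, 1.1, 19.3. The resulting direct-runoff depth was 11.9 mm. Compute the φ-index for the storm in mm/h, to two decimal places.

φ ≈ 8.67 mm/h

Only the 3 blocks with intensity above φ contribute runoff: 18.5, 12, 19.3 mm/h.
Σ(I−φ)·Δt = d  ⇒  (18.5+12+19.3 − 3φ)·0.5 = 11.9
φ = (49.80 − 11.9/0.5) / 3 = 8.67 mm/h.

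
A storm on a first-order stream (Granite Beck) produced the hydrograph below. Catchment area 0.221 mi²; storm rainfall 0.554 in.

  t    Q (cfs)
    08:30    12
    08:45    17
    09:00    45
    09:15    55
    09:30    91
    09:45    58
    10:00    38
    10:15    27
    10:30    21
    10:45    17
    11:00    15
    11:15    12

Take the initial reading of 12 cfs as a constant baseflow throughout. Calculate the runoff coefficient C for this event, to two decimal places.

ΣQ_DR = 264.0 cfs; V = ΣQ_DR·Δt = 2.376 × 10^5 ft³.
Runoff depth d = V / A = 0.4628 in.
C = d / P = 0.4628 / 0.554 = 0.84.

C ≈ 0.84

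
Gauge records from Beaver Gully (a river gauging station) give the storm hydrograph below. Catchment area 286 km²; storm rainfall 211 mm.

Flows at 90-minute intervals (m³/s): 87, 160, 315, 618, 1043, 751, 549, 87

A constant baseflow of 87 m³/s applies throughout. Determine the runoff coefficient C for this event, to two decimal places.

ΣQ_DR = 2914 m³/s; V = ΣQ_DR·Δt = 1.574 × 10^7 m³.
Runoff depth d = V / A = 55.02 mm.
C = d / P = 55.02 / 211 = 0.26.

C ≈ 0.26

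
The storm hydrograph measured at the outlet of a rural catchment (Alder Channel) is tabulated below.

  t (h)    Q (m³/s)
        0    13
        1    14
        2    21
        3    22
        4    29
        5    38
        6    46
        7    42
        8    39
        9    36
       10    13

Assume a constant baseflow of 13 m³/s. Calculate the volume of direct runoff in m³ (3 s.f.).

Direct-runoff ordinates (Q − Q_b): 0.0, 1.0, 8.0, 9.0, 16.0, 25.0, 33.0, 29.0, 26.0, 23.0, 0.0 m³/s.
ΣQ_DR = 170.0 m³/s.
With Δt = 1 h = 3600 s, V = ΣQ_DR · Δt = 170.0 × 3600 = 6.12 × 10^5 m³.

V ≈ 6.12 × 10^5 m³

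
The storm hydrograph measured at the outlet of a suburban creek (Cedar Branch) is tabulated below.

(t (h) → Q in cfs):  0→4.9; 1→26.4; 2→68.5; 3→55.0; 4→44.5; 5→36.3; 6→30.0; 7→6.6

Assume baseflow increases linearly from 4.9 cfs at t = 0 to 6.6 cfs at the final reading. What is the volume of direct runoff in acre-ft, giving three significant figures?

V ≈ 18.7 acre-ft

Direct-runoff ordinates (Q − Q_b): 0.00, 21.26, 63.11, 49.37, 38.63, 30.19, 23.64, 0.00 cfs.
ΣQ_DR = 226.2 cfs.
With Δt = 1 h = 3600 s, V = ΣQ_DR · Δt = 226.2 × 3600 = 8.14 × 10^5 ft³ = 18.7 acre-ft.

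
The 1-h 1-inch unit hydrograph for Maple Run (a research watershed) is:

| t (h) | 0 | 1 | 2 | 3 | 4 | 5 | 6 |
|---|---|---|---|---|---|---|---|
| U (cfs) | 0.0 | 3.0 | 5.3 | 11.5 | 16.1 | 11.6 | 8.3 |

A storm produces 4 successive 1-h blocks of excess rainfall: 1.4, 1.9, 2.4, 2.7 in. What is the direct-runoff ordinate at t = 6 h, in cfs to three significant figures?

Q ≈ 103 cfs

By discrete convolution, Q_j = Σ (P_i / 1 in) · U_{j−i}.
At t = 6 h (j=6): Q = (1.4/1)·8.3 + (1.9/1)·11.6 + (2.4/1)·16.1 + (2.7/1)·11.5 = 103 cfs.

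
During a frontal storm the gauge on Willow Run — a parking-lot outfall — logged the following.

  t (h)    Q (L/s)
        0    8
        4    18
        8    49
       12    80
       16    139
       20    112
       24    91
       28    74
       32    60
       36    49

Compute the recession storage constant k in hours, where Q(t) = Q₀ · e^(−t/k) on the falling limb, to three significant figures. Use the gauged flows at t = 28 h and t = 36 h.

On the falling limb, Q drops from 74 to 49 L/s between t = 28 h and t = 36 h (Δt = 8 h).
k = −Δt / ln(Q₂/Q₁) = −8 / ln(49/74) = 19.4 h.

k ≈ 19.4 h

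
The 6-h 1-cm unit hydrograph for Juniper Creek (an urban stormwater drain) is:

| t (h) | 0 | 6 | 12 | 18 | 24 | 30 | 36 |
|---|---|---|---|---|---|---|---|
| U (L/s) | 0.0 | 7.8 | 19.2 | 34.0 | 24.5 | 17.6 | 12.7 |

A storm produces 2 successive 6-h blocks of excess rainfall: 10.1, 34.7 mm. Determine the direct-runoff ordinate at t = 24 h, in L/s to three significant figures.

By discrete convolution, Q_j = Σ (P_i / 10 mm) · U_{j−i}.
At t = 24 h (j=4): Q = (10.1/10)·24.5 + (34.7/10)·34.0 = 143 L/s.

Q ≈ 143 L/s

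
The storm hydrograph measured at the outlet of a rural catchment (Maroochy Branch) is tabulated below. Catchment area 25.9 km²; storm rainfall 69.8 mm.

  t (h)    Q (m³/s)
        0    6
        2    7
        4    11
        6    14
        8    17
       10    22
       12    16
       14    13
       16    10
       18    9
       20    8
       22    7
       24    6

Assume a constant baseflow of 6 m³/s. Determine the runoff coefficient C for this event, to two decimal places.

C ≈ 0.27

ΣQ_DR = 68.00 m³/s; V = ΣQ_DR·Δt = 4.896 × 10^5 m³.
Runoff depth d = V / A = 18.90 mm.
C = d / P = 18.90 / 69.8 = 0.27.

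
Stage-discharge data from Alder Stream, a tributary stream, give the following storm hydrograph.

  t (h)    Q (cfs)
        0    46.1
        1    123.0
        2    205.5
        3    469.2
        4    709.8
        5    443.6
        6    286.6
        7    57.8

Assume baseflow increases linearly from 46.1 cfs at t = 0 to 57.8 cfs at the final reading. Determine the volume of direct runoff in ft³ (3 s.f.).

V ≈ 6.93 × 10^6 ft³

Direct-runoff ordinates (Q − Q_b): 0.00, 75.23, 156.06, 418.09, 657.01, 389.14, 230.47, 0.00 cfs.
ΣQ_DR = 1926 cfs.
With Δt = 1 h = 3600 s, V = ΣQ_DR · Δt = 1926 × 3600 = 6.93 × 10^6 ft³.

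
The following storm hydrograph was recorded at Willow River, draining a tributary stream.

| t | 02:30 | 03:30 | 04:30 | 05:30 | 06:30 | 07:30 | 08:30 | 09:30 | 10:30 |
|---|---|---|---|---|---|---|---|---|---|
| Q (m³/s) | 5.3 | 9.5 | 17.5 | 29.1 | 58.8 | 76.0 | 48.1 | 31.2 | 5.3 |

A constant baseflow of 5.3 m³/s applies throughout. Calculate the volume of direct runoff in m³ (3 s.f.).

V ≈ 8.39 × 10^5 m³

Direct-runoff ordinates (Q − Q_b): 0.0, 4.2, 12.2, 23.8, 53.5, 70.7, 42.8, 25.9, 0.0 m³/s.
ΣQ_DR = 233.1 m³/s.
With Δt = 1 h = 3600 s, V = ΣQ_DR · Δt = 233.1 × 3600 = 8.39 × 10^5 m³.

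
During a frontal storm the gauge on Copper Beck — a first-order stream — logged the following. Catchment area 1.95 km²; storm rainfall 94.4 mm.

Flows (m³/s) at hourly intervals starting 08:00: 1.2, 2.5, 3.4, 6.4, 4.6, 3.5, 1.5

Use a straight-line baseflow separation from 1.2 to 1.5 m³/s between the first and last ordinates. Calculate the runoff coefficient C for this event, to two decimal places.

C ≈ 0.27

ΣQ_DR = 13.65 m³/s; V = ΣQ_DR·Δt = 49140 m³.
Runoff depth d = V / A = 25.20 mm.
C = d / P = 25.20 / 94.4 = 0.27.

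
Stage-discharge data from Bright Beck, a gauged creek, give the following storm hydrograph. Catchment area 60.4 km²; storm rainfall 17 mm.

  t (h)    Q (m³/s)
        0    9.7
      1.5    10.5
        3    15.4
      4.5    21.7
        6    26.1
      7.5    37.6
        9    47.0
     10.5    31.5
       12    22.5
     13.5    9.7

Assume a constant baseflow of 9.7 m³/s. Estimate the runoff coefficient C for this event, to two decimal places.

C ≈ 0.71

ΣQ_DR = 134.7 m³/s; V = ΣQ_DR·Δt = 7.274 × 10^5 m³.
Runoff depth d = V / A = 12.04 mm.
C = d / P = 12.04 / 17 = 0.71.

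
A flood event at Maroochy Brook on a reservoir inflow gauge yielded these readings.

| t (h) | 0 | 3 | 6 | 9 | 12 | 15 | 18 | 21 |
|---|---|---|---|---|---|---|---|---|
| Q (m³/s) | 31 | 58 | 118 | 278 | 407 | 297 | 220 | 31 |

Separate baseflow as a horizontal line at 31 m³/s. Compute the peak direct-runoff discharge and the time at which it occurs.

Q_p = 376.0 m³/s at t = 12 h

Subtracting baseflow gives direct-runoff ordinates: 0.0, 27.0, 87.0, 247.0, 376.0, 266.0, 189.0, 0.0 m³/s.
The maximum is 376.0 m³/s, occurring at the reading for t = 12 h.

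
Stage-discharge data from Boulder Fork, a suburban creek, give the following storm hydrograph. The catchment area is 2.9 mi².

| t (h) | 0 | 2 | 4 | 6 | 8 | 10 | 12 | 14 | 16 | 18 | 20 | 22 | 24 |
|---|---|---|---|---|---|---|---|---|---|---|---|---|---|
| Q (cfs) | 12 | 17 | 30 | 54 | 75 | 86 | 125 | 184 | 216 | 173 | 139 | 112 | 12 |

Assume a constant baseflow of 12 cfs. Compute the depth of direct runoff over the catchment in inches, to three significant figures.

d ≈ 1.15 in

Direct runoff: 0.0, 5.0, 18.0, 42.0, 63.0, 74.0, 113.0, 172.0, 204.0, 161.0, 127.0, 100.0, 0.0 cfs; ΣQ_DR = 1079 cfs.
V = ΣQ_DR · Δt = 1079 × 7200 s = 7.769 × 10^6 ft³.
Over A = 2.9 mi², depth = V / A = 1.15 in.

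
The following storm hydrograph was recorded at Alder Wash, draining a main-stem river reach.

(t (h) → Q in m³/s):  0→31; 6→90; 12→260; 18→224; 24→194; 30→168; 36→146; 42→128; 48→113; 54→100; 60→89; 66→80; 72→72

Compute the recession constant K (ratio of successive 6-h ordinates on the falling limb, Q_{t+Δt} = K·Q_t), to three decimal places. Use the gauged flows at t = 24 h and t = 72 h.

Using the recession-limb readings at t = 24 h and t = 72 h: Q falls from 194 to 72 m³/s over 8 intervals.
K = (Q₂/Q₁)^(1/8) = (72/194)^(1/8) = 0.883.

K ≈ 0.883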